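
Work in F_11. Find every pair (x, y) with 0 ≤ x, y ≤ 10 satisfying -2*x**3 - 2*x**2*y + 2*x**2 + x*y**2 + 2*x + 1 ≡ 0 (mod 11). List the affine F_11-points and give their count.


Affine F_11-points: {(1, 4), (1, 9), (2, 2), (3, 1), (3, 5), (6, 4), (6, 8), (9, 1), (9, 6), (10, 1), (10, 8)}; count = 11.

For each of the 121 pairs (x, y) ∈ F_11², evaluate f(x, y) mod 11. Record the zeros.
  x = 0: [0↦1, 1↦1, 2↦1, 3↦1, 4↦1, 5↦1, 6↦1, 7↦1, 8↦1, 9↦1, 10↦1]  zeros at y ∈ ∅
  x = 1: [0↦3, 1↦2, 2↦3, 3↦6, 4↦0, 5↦7, 6↦5, 7↦5, 8↦7, 9↦0, 10↦6]  zeros at y ∈ {4, 9}
  x = 2: [0↦8, 1↦2, 2↦0, 3↦2, 4↦8, 5↦7, 6↦10, 7↦6, 8↦6, 9↦10, 10↦7]  zeros at y ∈ {2}
  x = 3: [0↦4, 1↦0, 2↦2, 3↦10, 4↦2, 5↦0, 6↦4, 7↦3, 8↦8, 9↦8, 10↦3]  zeros at y ∈ {1, 5}
  x = 4: [0↦1, 1↦6, 2↦8, 3↦7, 4↦3, 5↦7, 6↦8, 7↦6, 8↦1, 9↦4, 10↦4]  zeros at y ∈ ∅
  x = 5: [0↦9, 1↦8, 2↦6, 3↦3, 4↦10, 5↦5, 6↦10, 7↦3, 8↦6, 9↦8, 10↦9]  zeros at y ∈ ∅
  x = 6: [0↦5, 1↦5, 2↦6, 3↦8, 4↦0, 5↦4, 6↦9, 7↦4, 8↦0, 9↦8, 10↦6]  zeros at y ∈ {4, 8}
  x = 7: [0↦10, 1↦7, 2↦7, 3↦10, 4↦5, 5↦3, 6↦4, 7↦8, 8↦4, 9↦3, 10↦5]  zeros at y ∈ ∅
  x = 8: [0↦1, 1↦2, 2↦8, 3↦8, 4↦2, 5↦1, 6↦5, 7↦3, 8↦6, 9↦3, 10↦5]  zeros at y ∈ ∅
  x = 9: [0↦10, 1↦0, 2↦8, 3↦1, 4↦1, 5↦8, 6↦0, 7↦10, 8↦5, 9↦7, 10↦5]  zeros at y ∈ {1, 6}
  x = 10: [0↦3, 1↦0, 2↦6, 3↦10, 4↦1, 5↦1, 6↦10, 7↦6, 8↦0, 9↦3, 10↦4]  zeros at y ∈ {1, 8}
Collecting zeros: affine points = {(1, 4), (1, 9), (2, 2), (3, 1), (3, 5), (6, 4), (6, 8), (9, 1), (9, 6), (10, 1), (10, 8)}.
Total count |C(F_11)_aff| = 11.


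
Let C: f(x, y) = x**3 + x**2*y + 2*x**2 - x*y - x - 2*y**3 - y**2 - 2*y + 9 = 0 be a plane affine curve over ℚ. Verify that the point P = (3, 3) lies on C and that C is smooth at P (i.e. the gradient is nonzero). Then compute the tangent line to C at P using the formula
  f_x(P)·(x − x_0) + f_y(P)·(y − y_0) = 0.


Tangent line at P: 53*x - 56*y + 9 = 0.

Step 1: f(3, 3) = 0, so P lies on C.
Step 2: partial derivatives
  f_x(x, y) = 3*x**2 + 2*x*y + 4*x - y - 1, f_y(x, y) = x**2 - x - 6*y**2 - 2*y - 2.
  f_x(P) = 53, f_y(P) = -56 (gradient nonzero, so P is smooth).
Step 3: tangent line at P: 53·(x − 3) + -56·(y − 3) = 0.
Expanding: 53*x - 56*y + 9 = 0.


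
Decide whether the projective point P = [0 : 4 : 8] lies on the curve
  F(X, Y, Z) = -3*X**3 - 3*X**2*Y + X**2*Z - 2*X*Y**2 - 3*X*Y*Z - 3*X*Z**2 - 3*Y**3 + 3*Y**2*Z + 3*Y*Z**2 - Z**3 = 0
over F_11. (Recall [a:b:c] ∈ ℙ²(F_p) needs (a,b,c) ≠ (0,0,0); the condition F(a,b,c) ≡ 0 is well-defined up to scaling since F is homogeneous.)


F(0,4,8) ≡ 8 (mod 11); P is NOT on the curve.

Evaluate F(0, 4, 8) term-by-term (mod 11).
  -3*X**3 ↦ -3·0·1·1 = 0
  -3*X**2*Y ↦ -3·0·4·1 = 0
  X**2*Z ↦ 1·0·1·8 = 0
  -2*X*Y**2 ↦ -2·0·16·1 = 0
  -3*X*Y*Z ↦ -3·0·4·8 = 0
  -3*X*Z**2 ↦ -3·0·1·64 = 0
  -3*Y**3 ↦ -3·1·64·1 = -192
  3*Y**2*Z ↦ 3·1·16·8 = 384
  3*Y*Z**2 ↦ 3·1·4·64 = 768
  -Z**3 ↦ -1·1·1·512 = -512
Sum: F(0, 4, 8) = (0) + (0) + (0) + (0) + (0) + (0) + (-192) + (384) + (768) + (-512) = 448.
Reducing mod 11: 448 ≡ 8 (mod 11).
Since F(a, b, c) ≡ 8 ≠ 0 (mod 11), P does NOT lie on the curve.


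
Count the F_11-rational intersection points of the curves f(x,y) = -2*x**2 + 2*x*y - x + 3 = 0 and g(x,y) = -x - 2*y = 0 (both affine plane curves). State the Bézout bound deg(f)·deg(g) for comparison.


Common zeros: {(2, 10), (5, 3)}; count = 2; Bézout bound = 2.

deg(f) = 2, deg(g) = 1, so Bézout bound = 2.
Scan x ∈ F_11. For each x, list the y ∈ F_11 with f(x, y) ≡ 0 and those with g(x, y) ≡ 0 (mod 11); the common zeros in that column are the intersection.
  x = 0: f ≡ 0 at y ∈ ∅; g ≡ 0 at y ∈ {0}; common: ∅.
  x = 1: f ≡ 0 at y ∈ {0}; g ≡ 0 at y ∈ {5}; common: ∅.
  x = 2: f ≡ 0 at y ∈ {10}; g ≡ 0 at y ∈ {10}; common: {10}.
  x = 3: f ≡ 0 at y ∈ {3}; g ≡ 0 at y ∈ {4}; common: ∅.
  x = 4: f ≡ 0 at y ∈ {0}; g ≡ 0 at y ∈ {9}; common: ∅.
  x = 5: f ≡ 0 at y ∈ {3}; g ≡ 0 at y ∈ {3}; common: {3}.
  x = 6: f ≡ 0 at y ∈ {9}; g ≡ 0 at y ∈ {8}; common: ∅.
  x = 7: f ≡ 0 at y ∈ {1}; g ≡ 0 at y ∈ {2}; common: ∅.
  x = 8: f ≡ 0 at y ∈ {9}; g ≡ 0 at y ∈ {7}; common: ∅.
  x = 9: f ≡ 0 at y ∈ {2}; g ≡ 0 at y ∈ {1}; common: ∅.
  x = 10: f ≡ 0 at y ∈ {1}; g ≡ 0 at y ∈ {6}; common: ∅.
Collecting: common zeros = {(2, 10), (5, 3)}, so the count is 2.
Comparison with the Bézout bound: 2 ≤ 2 = deg(f)·deg(g), as expected for curves with no common component (the bound is attained).


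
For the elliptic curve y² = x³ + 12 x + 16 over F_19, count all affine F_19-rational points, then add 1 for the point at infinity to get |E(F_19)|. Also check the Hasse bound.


Affine points = {(0, 4), (0, 15), (5, 7), (5, 12), (6, 0), (7, 5), (7, 14), (8, 4), (8, 15), (9, 6), (9, 13), (11, 4), (11, 15), (12, 8), (12, 11)}; affine count = 15; |E(F_19)| = 16.

Discriminant check: Δ ∝ 4a³ + 27b² = 4·12³ + 27·16² = 4·1728 + 27·256 ≡ 11 (mod 19). Nonzero ⇒ E is nonsingular.
For each x ∈ F_19, compute rhs = x³ + 12·x + 16 mod 19, then count y ∈ F_19 with y² ≡ rhs.
  x = 0: rhs = 16, matching y values: 4, 15 (2 points).
  x = 1: rhs = 10, matching y values: none (0 points).
  x = 2: rhs = 10, matching y values: none (0 points).
  x = 3: rhs = 3, matching y values: none (0 points).
  x = 4: rhs = 14, matching y values: none (0 points).
  x = 5: rhs = 11, matching y values: 7, 12 (2 points).
  x = 6: rhs = 0, matching y values: 0 (1 points).
  x = 7: rhs = 6, matching y values: 5, 14 (2 points).
  x = 8: rhs = 16, matching y values: 4, 15 (2 points).
  x = 9: rhs = 17, matching y values: 6, 13 (2 points).
  x = 10: rhs = 15, matching y values: none (0 points).
  x = 11: rhs = 16, matching y values: 4, 15 (2 points).
  x = 12: rhs = 7, matching y values: 8, 11 (2 points).
  x = 13: rhs = 13, matching y values: none (0 points).
  x = 14: rhs = 2, matching y values: none (0 points).
  x = 15: rhs = 18, matching y values: none (0 points).
  x = 16: rhs = 10, matching y values: none (0 points).
  x = 17: rhs = 3, matching y values: none (0 points).
  x = 18: rhs = 3, matching y values: none (0 points).
Total affine count: 15.
Full point count |E(F_19)| = 15 + 1 = 16.
Hasse bound: |16 − (19+1)| = |-4| = 4 ≤ 2√19 ≈ 8.7178 ✓.


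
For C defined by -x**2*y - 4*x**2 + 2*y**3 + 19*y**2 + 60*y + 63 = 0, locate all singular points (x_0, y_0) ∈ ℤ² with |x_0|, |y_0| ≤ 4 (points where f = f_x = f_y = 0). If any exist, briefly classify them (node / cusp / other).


Singular points: {(0, -3)}; classification: node.

Compute partial derivatives:
  f_x = -2*x*y - 8*x.
  f_y = -x**2 + 6*y**2 + 38*y + 60.
Scan x_0 ∈ {−4, ..., 4}. For each x_0, f_y(x_0, y) is a polynomial in y; find its integer roots y ∈ {−4, ..., 4}, then test f_x and f at those candidates.
  x = -4: f_y(-4, y) = 6*y**2 + 38*y + 44; no integer root y with |y| ≤ 4.
  x = -3: f_y(-3, y) = 6*y**2 + 38*y + 51; no integer root y with |y| ≤ 4.
  x = -2: f_y(-2, y) = 6*y**2 + 38*y + 56; vanishes at y ∈ {-4}. (-2, -4): f_x = 0 but f = -1 ≠ 0.
  x = -1: f_y(-1, y) = 6*y**2 + 38*y + 59; no integer root y with |y| ≤ 4.
  x = 0: f_y(0, y) = 6*y**2 + 38*y + 60; vanishes at y ∈ {-3}. (0, -3): f_x = 0, f = 0 — SINGULAR.
  x = 1: f_y(1, y) = 6*y**2 + 38*y + 59; no integer root y with |y| ≤ 4.
  x = 2: f_y(2, y) = 6*y**2 + 38*y + 56; vanishes at y ∈ {-4}. (2, -4): f_x = 0 but f = -1 ≠ 0.
  x = 3: f_y(3, y) = 6*y**2 + 38*y + 51; no integer root y with |y| ≤ 4.
  x = 4: f_y(4, y) = 6*y**2 + 38*y + 44; no integer root y with |y| ≤ 4.
Only singular point on the grid: (0, -3).
Classify: substitute x = 0 + u, y = -3 + v and expand: f = -u**2*v - u**2 + 2*v**3 + v**2.
No constant or linear terms (consistent with a singular point). Quadratic part: -u**2 + v**2. Cubic part: -u**2*v + 2*v**3.
The quadratic part v**2 - u**2 = (v − u)(v + u) splits into two distinct linear factors, so there are two distinct tangent lines y − -3 = ±(x − 0) — this is a node (ordinary double point).
Classification: node.


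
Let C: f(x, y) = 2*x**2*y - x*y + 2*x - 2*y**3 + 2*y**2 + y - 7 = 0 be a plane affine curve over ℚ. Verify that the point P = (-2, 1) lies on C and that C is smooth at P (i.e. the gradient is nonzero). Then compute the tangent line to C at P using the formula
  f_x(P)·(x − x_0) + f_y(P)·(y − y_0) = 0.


Tangent line at P: -7*x + 9*y - 23 = 0.

Step 1: f(-2, 1) = 0, so P lies on C.
Step 2: partial derivatives
  f_x(x, y) = 4*x*y - y + 2, f_y(x, y) = 2*x**2 - x - 6*y**2 + 4*y + 1.
  f_x(P) = -7, f_y(P) = 9 (gradient nonzero, so P is smooth).
Step 3: tangent line at P: -7·(x − -2) + 9·(y − 1) = 0.
Expanding: -7*x + 9*y - 23 = 0.


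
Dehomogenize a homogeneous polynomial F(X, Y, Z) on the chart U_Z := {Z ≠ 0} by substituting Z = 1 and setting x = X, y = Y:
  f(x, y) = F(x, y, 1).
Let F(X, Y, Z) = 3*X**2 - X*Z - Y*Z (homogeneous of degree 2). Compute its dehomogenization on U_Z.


f(x, y) = 3*x**2 - x - y

On U_Z we set Z = 1. Each monomial c·X^i·Y^j·Z^k in F becomes c·x^i·y^j·1^k = c·x^i·y^j.
Substituting Z = 1: F(X, Y, 1) = 3*x**2 - x - y.
Note: deg(f) ≤ deg(F) = 2; strict inequality happens when F is divisible by Z (lost terms).


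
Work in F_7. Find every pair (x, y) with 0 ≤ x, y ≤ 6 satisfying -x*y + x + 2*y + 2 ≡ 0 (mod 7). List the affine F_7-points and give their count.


Affine F_7-points: {(0, 6), (1, 4), (3, 5), (4, 3), (5, 0), (6, 2)}; count = 6.

For each of the 49 pairs (x, y) ∈ F_7², evaluate f(x, y) mod 7. Record the zeros.
  x = 0: [0↦2, 1↦4, 2↦6, 3↦1, 4↦3, 5↦5, 6↦0]  zeros at y ∈ {6}
  x = 1: [0↦3, 1↦4, 2↦5, 3↦6, 4↦0, 5↦1, 6↦2]  zeros at y ∈ {4}
  x = 2: [0↦4, 1↦4, 2↦4, 3↦4, 4↦4, 5↦4, 6↦4]  zeros at y ∈ ∅
  x = 3: [0↦5, 1↦4, 2↦3, 3↦2, 4↦1, 5↦0, 6↦6]  zeros at y ∈ {5}
  x = 4: [0↦6, 1↦4, 2↦2, 3↦0, 4↦5, 5↦3, 6↦1]  zeros at y ∈ {3}
  x = 5: [0↦0, 1↦4, 2↦1, 3↦5, 4↦2, 5↦6, 6↦3]  zeros at y ∈ {0}
  x = 6: [0↦1, 1↦4, 2↦0, 3↦3, 4↦6, 5↦2, 6↦5]  zeros at y ∈ {2}
Collecting zeros: affine points = {(0, 6), (1, 4), (3, 5), (4, 3), (5, 0), (6, 2)}.
Total count |C(F_7)_aff| = 6.


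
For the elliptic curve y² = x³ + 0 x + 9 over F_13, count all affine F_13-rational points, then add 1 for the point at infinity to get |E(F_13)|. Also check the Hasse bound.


Affine points = {(0, 3), (0, 10), (1, 6), (1, 7), (2, 2), (2, 11), (3, 6), (3, 7), (5, 2), (5, 11), (6, 2), (6, 11), (7, 1), (7, 12), (8, 1), (8, 12), (9, 6), (9, 7), (11, 1), (11, 12)}; affine count = 20; |E(F_13)| = 21.

Discriminant check: Δ ∝ 4a³ + 27b² = 4·0³ + 27·9² = 4·0 + 27·81 ≡ 3 (mod 13). Nonzero ⇒ E is nonsingular.
For each x ∈ F_13, compute rhs = x³ + 0·x + 9 mod 13, then count y ∈ F_13 with y² ≡ rhs.
  x = 0: rhs = 9, matching y values: 3, 10 (2 points).
  x = 1: rhs = 10, matching y values: 6, 7 (2 points).
  x = 2: rhs = 4, matching y values: 2, 11 (2 points).
  x = 3: rhs = 10, matching y values: 6, 7 (2 points).
  x = 4: rhs = 8, matching y values: none (0 points).
  x = 5: rhs = 4, matching y values: 2, 11 (2 points).
  x = 6: rhs = 4, matching y values: 2, 11 (2 points).
  x = 7: rhs = 1, matching y values: 1, 12 (2 points).
  x = 8: rhs = 1, matching y values: 1, 12 (2 points).
  x = 9: rhs = 10, matching y values: 6, 7 (2 points).
  x = 10: rhs = 8, matching y values: none (0 points).
  x = 11: rhs = 1, matching y values: 1, 12 (2 points).
  x = 12: rhs = 8, matching y values: none (0 points).
Total affine count: 20.
Full point count |E(F_13)| = 20 + 1 = 21.
Hasse bound: |21 − (13+1)| = |7| = 7 ≤ 2√13 ≈ 7.2111 ✓.


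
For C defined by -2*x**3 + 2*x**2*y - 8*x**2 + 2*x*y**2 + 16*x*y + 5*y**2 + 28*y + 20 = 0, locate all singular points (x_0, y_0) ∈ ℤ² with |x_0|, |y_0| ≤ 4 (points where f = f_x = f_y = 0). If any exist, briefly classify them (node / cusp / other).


Singular points: {(-2, -2)}; classification: cusp.

Compute partial derivatives:
  f_x = -6*x**2 + 4*x*y - 16*x + 2*y**2 + 16*y.
  f_y = 2*x**2 + 4*x*y + 16*x + 10*y + 28.
Scan x_0 ∈ {−4, ..., 4}. For each x_0, f_y(x_0, y) is a polynomial in y; find its integer roots y ∈ {−4, ..., 4}, then test f_x and f at those candidates.
  x = -4: f_y(-4, y) = -6*y - 4; no integer root y with |y| ≤ 4.
  x = -3: f_y(-3, y) = -2*y - 2; vanishes at y ∈ {-1}. (-3, -1): f_x = -8 ≠ 0.
  x = -2: f_y(-2, y) = 2*y + 4; vanishes at y ∈ {-2}. (-2, -2): f_x = 0, f = 0 — SINGULAR.
  x = -1: f_y(-1, y) = 6*y + 14; no integer root y with |y| ≤ 4.
  x = 0: f_y(0, y) = 10*y + 28; no integer root y with |y| ≤ 4.
  x = 1: f_y(1, y) = 14*y + 46; no integer root y with |y| ≤ 4.
  x = 2: f_y(2, y) = 18*y + 68; no integer root y with |y| ≤ 4.
  x = 3: f_y(3, y) = 22*y + 94; no integer root y with |y| ≤ 4.
  x = 4: f_y(4, y) = 26*y + 124; no integer root y with |y| ≤ 4.
Only singular point on the grid: (-2, -2).
Classify: substitute x = -2 + u, y = -2 + v and expand: f = -2*u**3 + 2*u**2*v + 2*u*v**2 + v**2.
No constant or linear terms (consistent with a singular point). Quadratic part: v**2. Cubic part: -2*u**3 + 2*u**2*v + 2*u*v**2.
The quadratic part v**2 is a perfect square, so there is a single (double) tangent line v = 0, i.e. y = -2. Restricting the cubic part to that line (v = 0) leaves -2*u**3 ≠ 0, so f is not divisible by v and the branch is v² ≈ 2*u**3 to lowest order — this is a cusp.
Classification: cusp.


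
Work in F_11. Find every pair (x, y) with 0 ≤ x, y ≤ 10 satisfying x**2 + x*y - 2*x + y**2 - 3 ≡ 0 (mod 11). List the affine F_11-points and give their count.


Affine F_11-points: {(0, 5), (0, 6), (2, 1), (2, 8), (3, 0), (3, 8), (7, 6), (7, 9), (8, 5), (8, 9), (10, 0), (10, 1)}; count = 12.

For each of the 121 pairs (x, y) ∈ F_11², evaluate f(x, y) mod 11. Record the zeros.
  x = 0: [0↦8, 1↦9, 2↦1, 3↦6, 4↦2, 5↦0, 6↦0, 7↦2, 8↦6, 9↦1, 10↦9]  zeros at y ∈ {5, 6}
  x = 1: [0↦7, 1↦9, 2↦2, 3↦8, 4↦5, 5↦4, 6↦5, 7↦8, 8↦2, 9↦9, 10↦7]  zeros at y ∈ ∅
  x = 2: [0↦8, 1↦0, 2↦5, 3↦1, 4↦10, 5↦10, 6↦1, 7↦5, 8↦0, 9↦8, 10↦7]  zeros at y ∈ {1, 8}
  x = 3: [0↦0, 1↦4, 2↦10, 3↦7, 4↦6, 5↦7, 6↦10, 7↦4, 8↦0, 9↦9, 10↦9]  zeros at y ∈ {0, 8}
  x = 4: [0↦5, 1↦10, 2↦6, 3↦4, 4↦4, 5↦6, 6↦10, 7↦5, 8↦2, 9↦1, 10↦2]  zeros at y ∈ ∅
  x = 5: [0↦1, 1↦7, 2↦4, 3↦3, 4↦4, 5↦7, 6↦1, 7↦8, 8↦6, 9↦6, 10↦8]  zeros at y ∈ ∅
  x = 6: [0↦10, 1↦6, 2↦4, 3↦4, 4↦6, 5↦10, 6↦5, 7↦2, 8↦1, 9↦2, 10↦5]  zeros at y ∈ ∅
  x = 7: [0↦10, 1↦7, 2↦6, 3↦7, 4↦10, 5↦4, 6↦0, 7↦9, 8↦9, 9↦0, 10↦4]  zeros at y ∈ {6, 9}
  x = 8: [0↦1, 1↦10, 2↦10, 3↦1, 4↦5, 5↦0, 6↦8, 7↦7, 8↦8, 9↦0, 10↦5]  zeros at y ∈ {5, 9}
  x = 9: [0↦5, 1↦4, 2↦5, 3↦8, 4↦2, 5↦9, 6↦7, 7↦7, 8↦9, 9↦2, 10↦8]  zeros at y ∈ ∅
  x = 10: [0↦0, 1↦0, 2↦2, 3↦6, 4↦1, 5↦9, 6↦8, 7↦9, 8↦1, 9↦6, 10↦2]  zeros at y ∈ {0, 1}
Collecting zeros: affine points = {(0, 5), (0, 6), (2, 1), (2, 8), (3, 0), (3, 8), (7, 6), (7, 9), (8, 5), (8, 9), (10, 0), (10, 1)}.
Total count |C(F_11)_aff| = 12.


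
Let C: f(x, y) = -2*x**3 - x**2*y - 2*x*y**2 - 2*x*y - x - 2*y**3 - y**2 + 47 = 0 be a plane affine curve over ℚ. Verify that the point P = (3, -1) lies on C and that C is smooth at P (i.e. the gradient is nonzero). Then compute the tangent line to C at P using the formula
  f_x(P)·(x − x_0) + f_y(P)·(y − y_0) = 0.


Tangent line at P: -49*x - 7*y + 140 = 0.

Step 1: f(3, -1) = 0, so P lies on C.
Step 2: partial derivatives
  f_x(x, y) = -6*x**2 - 2*x*y - 2*y**2 - 2*y - 1, f_y(x, y) = -x**2 - 4*x*y - 2*x - 6*y**2 - 2*y.
  f_x(P) = -49, f_y(P) = -7 (gradient nonzero, so P is smooth).
Step 3: tangent line at P: -49·(x − 3) + -7·(y − -1) = 0.
Expanding: -49*x - 7*y + 140 = 0.


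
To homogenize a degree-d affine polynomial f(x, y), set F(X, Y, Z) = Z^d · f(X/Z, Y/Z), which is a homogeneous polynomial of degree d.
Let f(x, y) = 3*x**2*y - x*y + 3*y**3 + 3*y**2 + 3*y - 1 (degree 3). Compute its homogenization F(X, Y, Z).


F(X, Y, Z) = 3*X**2*Y - X*Y*Z + 3*Y**3 + 3*Y**2*Z + 3*Y*Z**2 - Z**3

deg(f) = 3.
Substitute x = X/Z, y = Y/Z into f, then multiply by Z^3.
  monomial 3·x^2·y^1 ↦ 3·X^2·Y^1·Z^0.
  monomial -1·x^1·y^1 ↦ -1·X^1·Y^1·Z^1.
  monomial 3·x^0·y^3 ↦ 3·X^0·Y^3·Z^0.
  monomial 3·x^0·y^2 ↦ 3·X^0·Y^2·Z^1.
  monomial 3·x^0·y^1 ↦ 3·X^0·Y^1·Z^2.
  monomial -1·x^0·y^0 ↦ -1·X^0·Y^0·Z^3.
Collecting: F(X, Y, Z) = 3*X**2*Y - X*Y*Z + 3*Y**3 + 3*Y**2*Z + 3*Y*Z**2 - Z**3.


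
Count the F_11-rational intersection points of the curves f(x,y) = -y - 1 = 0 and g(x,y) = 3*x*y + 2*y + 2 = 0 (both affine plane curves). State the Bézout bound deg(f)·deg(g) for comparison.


Common zeros: {(0, 10)}; count = 1; Bézout bound = 2.

deg(f) = 1, deg(g) = 2, so Bézout bound = 2.
Scan x ∈ F_11. For each x, list the y ∈ F_11 with f(x, y) ≡ 0 and those with g(x, y) ≡ 0 (mod 11); the common zeros in that column are the intersection.
  x = 0: f ≡ 0 at y ∈ {10}; g ≡ 0 at y ∈ {10}; common: {10}.
  x = 1: f ≡ 0 at y ∈ {10}; g ≡ 0 at y ∈ {4}; common: ∅.
  x = 2: f ≡ 0 at y ∈ {10}; g ≡ 0 at y ∈ {8}; common: ∅.
  x = 3: f ≡ 0 at y ∈ {10}; g ≡ 0 at y ∈ ∅; common: ∅.
  x = 4: f ≡ 0 at y ∈ {10}; g ≡ 0 at y ∈ {3}; common: ∅.
  x = 5: f ≡ 0 at y ∈ {10}; g ≡ 0 at y ∈ {7}; common: ∅.
  x = 6: f ≡ 0 at y ∈ {10}; g ≡ 0 at y ∈ {1}; common: ∅.
  x = 7: f ≡ 0 at y ∈ {10}; g ≡ 0 at y ∈ {9}; common: ∅.
  x = 8: f ≡ 0 at y ∈ {10}; g ≡ 0 at y ∈ {5}; common: ∅.
  x = 9: f ≡ 0 at y ∈ {10}; g ≡ 0 at y ∈ {6}; common: ∅.
  x = 10: f ≡ 0 at y ∈ {10}; g ≡ 0 at y ∈ {2}; common: ∅.
Collecting: common zeros = {(0, 10)}, so the count is 1.
Comparison with the Bézout bound: 1 ≤ 2 = deg(f)·deg(g), as expected for curves with no common component (the affine F_11-count falls short of the bound because intersections may lie at infinity, over extension fields, or carry multiplicity).


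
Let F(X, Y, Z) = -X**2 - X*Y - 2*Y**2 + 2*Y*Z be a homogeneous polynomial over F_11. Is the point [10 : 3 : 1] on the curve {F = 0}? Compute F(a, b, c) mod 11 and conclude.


F(10,3,1) ≡ 1 (mod 11); P is NOT on the curve.

Evaluate F(10, 3, 1) term-by-term (mod 11).
  -X**2 ↦ -1·100·1·1 = -100
  -X*Y ↦ -1·10·3·1 = -30
  -2*Y**2 ↦ -2·1·9·1 = -18
  2*Y*Z ↦ 2·1·3·1 = 6
Sum: F(10, 3, 1) = (-100) + (-30) + (-18) + (6) = -142.
Reducing mod 11: -142 ≡ 1 (mod 11).
Since F(a, b, c) ≡ 1 ≠ 0 (mod 11), P does NOT lie on the curve.


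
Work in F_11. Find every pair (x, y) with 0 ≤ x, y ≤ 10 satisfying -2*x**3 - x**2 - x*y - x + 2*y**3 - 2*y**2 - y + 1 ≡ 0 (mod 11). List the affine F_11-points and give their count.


Affine F_11-points: {(0, 1), (1, 5), (2, 10), (3, 7), (6, 0), (6, 5), (6, 7), (7, 6), (7, 7), (7, 10), (9, 5), (9, 9), (10, 2), (10, 4), (10, 6)}; count = 15.

For each of the 121 pairs (x, y) ∈ F_11², evaluate f(x, y) mod 11. Record the zeros.
  x = 0: [0↦1, 1↦0, 2↦7, 3↦1, 4↦5, 5↦9, 6↦3, 7↦10, 8↦9, 9↦1, 10↦9]  zeros at y ∈ {1}
  x = 1: [0↦8, 1↦6, 2↦1, 3↦5, 4↦8, 5↦0, 6↦4, 7↦10, 8↦8, 9↦10, 10↦6]  zeros at y ∈ {5}
  x = 2: [0↦1, 1↦9, 2↦3, 3↦6, 4↦8, 5↦10, 6↦2, 7↦7, 8↦4, 9↦5, 10↦0]  zeros at y ∈ {10}
  x = 3: [0↦1, 1↦8, 2↦1, 3↦3, 4↦4, 5↦5, 6↦7, 7↦0, 8↦7, 9↦7, 10↦1]  zeros at y ∈ {7}
  x = 4: [0↦7, 1↦2, 2↦5, 3↦6, 4↦6, 5↦6, 6↦7, 7↦10, 8↦5, 9↦4, 10↦8]  zeros at y ∈ ∅
  x = 5: [0↦7, 1↦1, 2↦3, 3↦3, 4↦2, 5↦1, 6↦1, 7↦3, 8↦8, 9↦6, 10↦9]  zeros at y ∈ ∅
  x = 6: [0↦0, 1↦4, 2↦5, 3↦4, 4↦2, 5↦0, 6↦10, 7↦0, 8↦4, 9↦1, 10↦3]  zeros at y ∈ {0, 5, 7}
  x = 7: [0↦7, 1↦10, 2↦10, 3↦8, 4↦5, 5↦2, 6↦0, 7↦0, 8↦3, 9↦10, 10↦0]  zeros at y ∈ {6, 7, 10}
  x = 8: [0↦5, 1↦7, 2↦6, 3↦3, 4↦10, 5↦6, 6↦3, 7↦2, 8↦4, 9↦10, 10↦10]  zeros at y ∈ ∅
  x = 9: [0↦4, 1↦5, 2↦3, 3↦10, 4↦5, 5↦0, 6↦7, 7↦5, 8↦6, 9↦0, 10↦10]  zeros at y ∈ {5, 9}
  x = 10: [0↦3, 1↦3, 2↦0, 3↦6, 4↦0, 5↦5, 6↦0, 7↦8, 8↦8, 9↦1, 10↦10]  zeros at y ∈ {2, 4, 6}
Collecting zeros: affine points = {(0, 1), (1, 5), (2, 10), (3, 7), (6, 0), (6, 5), (6, 7), (7, 6), (7, 7), (7, 10), (9, 5), (9, 9), (10, 2), (10, 4), (10, 6)}.
Total count |C(F_11)_aff| = 15.


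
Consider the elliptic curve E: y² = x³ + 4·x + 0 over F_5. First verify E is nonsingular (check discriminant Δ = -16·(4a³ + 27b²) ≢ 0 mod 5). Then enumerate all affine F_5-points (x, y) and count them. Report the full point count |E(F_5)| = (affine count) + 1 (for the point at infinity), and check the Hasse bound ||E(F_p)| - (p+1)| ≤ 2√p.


Affine points = {(0, 0), (1, 0), (2, 1), (2, 4), (3, 2), (3, 3), (4, 0)}; affine count = 7; |E(F_5)| = 8.

Discriminant check: Δ ∝ 4a³ + 27b² = 4·4³ + 27·0² = 4·64 + 27·0 ≡ 1 (mod 5). Nonzero ⇒ E is nonsingular.
For each x ∈ F_5, compute rhs = x³ + 4·x + 0 mod 5, then count y ∈ F_5 with y² ≡ rhs.
  x = 0: rhs = 0, matching y values: 0 (1 points).
  x = 1: rhs = 0, matching y values: 0 (1 points).
  x = 2: rhs = 1, matching y values: 1, 4 (2 points).
  x = 3: rhs = 4, matching y values: 2, 3 (2 points).
  x = 4: rhs = 0, matching y values: 0 (1 points).
Total affine count: 7.
Full point count |E(F_5)| = 7 + 1 = 8.
Hasse bound: |8 − (5+1)| = |2| = 2 ≤ 2√5 ≈ 4.4721 ✓.


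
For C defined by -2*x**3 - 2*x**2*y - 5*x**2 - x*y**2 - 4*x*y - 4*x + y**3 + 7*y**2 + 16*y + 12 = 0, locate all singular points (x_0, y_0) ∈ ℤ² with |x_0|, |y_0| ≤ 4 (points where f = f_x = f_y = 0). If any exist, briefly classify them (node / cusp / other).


Singular points: {(0, -2)}; classification: node.

Compute partial derivatives:
  f_x = -6*x**2 - 4*x*y - 10*x - y**2 - 4*y - 4.
  f_y = -2*x**2 - 2*x*y - 4*x + 3*y**2 + 14*y + 16.
Scan x_0 ∈ {−4, ..., 4}. For each x_0, f_y(x_0, y) is a polynomial in y; find its integer roots y ∈ {−4, ..., 4}, then test f_x and f at those candidates.
  x = -4: f_y(-4, y) = 3*y**2 + 22*y; vanishes at y ∈ {0}. (-4, 0): f_x = -60 ≠ 0.
  x = -3: f_y(-3, y) = 3*y**2 + 20*y + 10; no integer root y with |y| ≤ 4.
  x = -2: f_y(-2, y) = 3*y**2 + 18*y + 16; no integer root y with |y| ≤ 4.
  x = -1: f_y(-1, y) = 3*y**2 + 16*y + 18; no integer root y with |y| ≤ 4.
  x = 0: f_y(0, y) = 3*y**2 + 14*y + 16; vanishes at y ∈ {-2}. (0, -2): f_x = 0, f = 0 — SINGULAR.
  x = 1: f_y(1, y) = 3*y**2 + 12*y + 10; no integer root y with |y| ≤ 4.
  x = 2: f_y(2, y) = 3*y**2 + 10*y; vanishes at y ∈ {0}. (2, 0): f_x = -48 ≠ 0.
  x = 3: f_y(3, y) = 3*y**2 + 8*y - 14; no integer root y with |y| ≤ 4.
  x = 4: f_y(4, y) = 3*y**2 + 6*y - 32; no integer root y with |y| ≤ 4.
Only singular point on the grid: (0, -2).
Classify: substitute x = 0 + u, y = -2 + v and expand: f = -2*u**3 - 2*u**2*v - u**2 - u*v**2 + v**3 + v**2.
No constant or linear terms (consistent with a singular point). Quadratic part: -u**2 + v**2. Cubic part: -2*u**3 - 2*u**2*v - u*v**2 + v**3.
The quadratic part v**2 - u**2 = (v − u)(v + u) splits into two distinct linear factors, so there are two distinct tangent lines y − -2 = ±(x − 0) — this is a node (ordinary double point).
Classification: node.


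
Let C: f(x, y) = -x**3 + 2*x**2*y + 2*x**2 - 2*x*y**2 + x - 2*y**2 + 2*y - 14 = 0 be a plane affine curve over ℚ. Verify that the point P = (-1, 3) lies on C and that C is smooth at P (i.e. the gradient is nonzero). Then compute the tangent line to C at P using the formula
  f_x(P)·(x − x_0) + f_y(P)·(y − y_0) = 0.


Tangent line at P: -36*x + 4*y - 48 = 0.

Step 1: f(-1, 3) = 0, so P lies on C.
Step 2: partial derivatives
  f_x(x, y) = -3*x**2 + 4*x*y + 4*x - 2*y**2 + 1, f_y(x, y) = 2*x**2 - 4*x*y - 4*y + 2.
  f_x(P) = -36, f_y(P) = 4 (gradient nonzero, so P is smooth).
Step 3: tangent line at P: -36·(x − -1) + 4·(y − 3) = 0.
Expanding: -36*x + 4*y - 48 = 0.


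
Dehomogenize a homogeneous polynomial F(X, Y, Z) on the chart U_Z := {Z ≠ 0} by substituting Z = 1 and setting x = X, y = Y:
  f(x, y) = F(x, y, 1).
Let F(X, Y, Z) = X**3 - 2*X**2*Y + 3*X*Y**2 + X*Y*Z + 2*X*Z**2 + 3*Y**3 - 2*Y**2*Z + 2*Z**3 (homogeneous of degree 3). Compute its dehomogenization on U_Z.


f(x, y) = x**3 - 2*x**2*y + 3*x*y**2 + x*y + 2*x + 3*y**3 - 2*y**2 + 2

On U_Z we set Z = 1. Each monomial c·X^i·Y^j·Z^k in F becomes c·x^i·y^j·1^k = c·x^i·y^j.
Substituting Z = 1: F(X, Y, 1) = x**3 - 2*x**2*y + 3*x*y**2 + x*y + 2*x + 3*y**3 - 2*y**2 + 2.
Note: deg(f) ≤ deg(F) = 3; strict inequality happens when F is divisible by Z (lost terms).


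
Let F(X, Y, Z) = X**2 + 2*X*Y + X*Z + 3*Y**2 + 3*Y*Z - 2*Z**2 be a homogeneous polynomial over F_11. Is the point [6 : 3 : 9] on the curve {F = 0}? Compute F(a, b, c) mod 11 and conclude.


F(6,3,9) ≡ 6 (mod 11); P is NOT on the curve.

Evaluate F(6, 3, 9) term-by-term (mod 11).
  X**2 ↦ 1·36·1·1 = 36
  2*X*Y ↦ 2·6·3·1 = 36
  X*Z ↦ 1·6·1·9 = 54
  3*Y**2 ↦ 3·1·9·1 = 27
  3*Y*Z ↦ 3·1·3·9 = 81
  -2*Z**2 ↦ -2·1·1·81 = -162
Sum: F(6, 3, 9) = (36) + (36) + (54) + (27) + (81) + (-162) = 72.
Reducing mod 11: 72 ≡ 6 (mod 11).
Since F(a, b, c) ≡ 6 ≠ 0 (mod 11), P does NOT lie on the curve.


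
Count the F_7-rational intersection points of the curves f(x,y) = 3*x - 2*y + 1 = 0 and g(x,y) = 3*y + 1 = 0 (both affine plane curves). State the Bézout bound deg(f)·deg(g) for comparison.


Common zeros: {(1, 2)}; count = 1; Bézout bound = 1.

deg(f) = 1, deg(g) = 1, so Bézout bound = 1.
Scan x ∈ F_7. For each x, list the y ∈ F_7 with f(x, y) ≡ 0 and those with g(x, y) ≡ 0 (mod 7); the common zeros in that column are the intersection.
  x = 0: f ≡ 0 at y ∈ {4}; g ≡ 0 at y ∈ {2}; common: ∅.
  x = 1: f ≡ 0 at y ∈ {2}; g ≡ 0 at y ∈ {2}; common: {2}.
  x = 2: f ≡ 0 at y ∈ {0}; g ≡ 0 at y ∈ {2}; common: ∅.
  x = 3: f ≡ 0 at y ∈ {5}; g ≡ 0 at y ∈ {2}; common: ∅.
  x = 4: f ≡ 0 at y ∈ {3}; g ≡ 0 at y ∈ {2}; common: ∅.
  x = 5: f ≡ 0 at y ∈ {1}; g ≡ 0 at y ∈ {2}; common: ∅.
  x = 6: f ≡ 0 at y ∈ {6}; g ≡ 0 at y ∈ {2}; common: ∅.
Collecting: common zeros = {(1, 2)}, so the count is 1.
Comparison with the Bézout bound: 1 ≤ 1 = deg(f)·deg(g), as expected for curves with no common component (the bound is attained).


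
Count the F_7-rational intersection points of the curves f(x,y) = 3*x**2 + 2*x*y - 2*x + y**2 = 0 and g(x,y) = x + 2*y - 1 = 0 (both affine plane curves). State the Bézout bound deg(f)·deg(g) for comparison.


Common zeros: {(5, 5)}; count = 1; Bézout bound = 2.

deg(f) = 2, deg(g) = 1, so Bézout bound = 2.
Scan x ∈ F_7. For each x, list the y ∈ F_7 with f(x, y) ≡ 0 and those with g(x, y) ≡ 0 (mod 7); the common zeros in that column are the intersection.
  x = 0: f ≡ 0 at y ∈ {0}; g ≡ 0 at y ∈ {4}; common: ∅.
  x = 1: f ≡ 0 at y ∈ {6}; g ≡ 0 at y ∈ {0}; common: ∅.
  x = 2: f ≡ 0 at y ∈ ∅; g ≡ 0 at y ∈ {3}; common: ∅.
  x = 3: f ≡ 0 at y ∈ {0, 1}; g ≡ 0 at y ∈ {6}; common: ∅.
  x = 4: f ≡ 0 at y ∈ {1, 5}; g ≡ 0 at y ∈ {2}; common: ∅.
  x = 5: f ≡ 0 at y ∈ {5, 6}; g ≡ 0 at y ∈ {5}; common: {5}.
  x = 6: f ≡ 0 at y ∈ ∅; g ≡ 0 at y ∈ {1}; common: ∅.
Collecting: common zeros = {(5, 5)}, so the count is 1.
Comparison with the Bézout bound: 1 ≤ 2 = deg(f)·deg(g), as expected for curves with no common component (the affine F_7-count falls short of the bound because intersections may lie at infinity, over extension fields, or carry multiplicity).


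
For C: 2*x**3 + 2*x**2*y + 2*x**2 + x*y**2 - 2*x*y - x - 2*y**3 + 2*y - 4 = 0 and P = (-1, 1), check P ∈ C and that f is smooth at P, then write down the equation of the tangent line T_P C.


Tangent line at P: -4*x - 2*y - 2 = 0.

Step 1: f(-1, 1) = 0, so P lies on C.
Step 2: partial derivatives
  f_x(x, y) = 6*x**2 + 4*x*y + 4*x + y**2 - 2*y - 1, f_y(x, y) = 2*x**2 + 2*x*y - 2*x - 6*y**2 + 2.
  f_x(P) = -4, f_y(P) = -2 (gradient nonzero, so P is smooth).
Step 3: tangent line at P: -4·(x − -1) + -2·(y − 1) = 0.
Expanding: -4*x - 2*y - 2 = 0.


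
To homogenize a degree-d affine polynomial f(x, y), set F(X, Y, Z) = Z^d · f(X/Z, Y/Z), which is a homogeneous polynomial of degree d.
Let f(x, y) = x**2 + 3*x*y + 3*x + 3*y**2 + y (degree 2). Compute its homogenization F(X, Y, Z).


F(X, Y, Z) = X**2 + 3*X*Y + 3*X*Z + 3*Y**2 + Y*Z

deg(f) = 2.
Substitute x = X/Z, y = Y/Z into f, then multiply by Z^2.
  monomial 1·x^2·y^0 ↦ 1·X^2·Y^0·Z^0.
  monomial 3·x^1·y^1 ↦ 3·X^1·Y^1·Z^0.
  monomial 3·x^1·y^0 ↦ 3·X^1·Y^0·Z^1.
  monomial 3·x^0·y^2 ↦ 3·X^0·Y^2·Z^0.
  monomial 1·x^0·y^1 ↦ 1·X^0·Y^1·Z^1.
Collecting: F(X, Y, Z) = X**2 + 3*X*Y + 3*X*Z + 3*Y**2 + Y*Z.


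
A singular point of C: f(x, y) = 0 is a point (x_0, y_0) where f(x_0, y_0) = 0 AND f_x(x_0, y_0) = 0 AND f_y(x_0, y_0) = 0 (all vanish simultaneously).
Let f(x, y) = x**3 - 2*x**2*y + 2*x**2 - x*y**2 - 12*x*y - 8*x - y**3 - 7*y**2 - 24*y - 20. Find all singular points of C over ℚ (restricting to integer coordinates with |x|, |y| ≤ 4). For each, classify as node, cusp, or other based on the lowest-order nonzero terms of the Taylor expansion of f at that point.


Singular points: {(-2, -2)}; classification: cusp.

Compute partial derivatives:
  f_x = 3*x**2 - 4*x*y + 4*x - y**2 - 12*y - 8.
  f_y = -2*x**2 - 2*x*y - 12*x - 3*y**2 - 14*y - 24.
Scan x_0 ∈ {−4, ..., 4}. For each x_0, f_y(x_0, y) is a polynomial in y; find its integer roots y ∈ {−4, ..., 4}, then test f_x and f at those candidates.
  x = -4: f_y(-4, y) = -3*y**2 - 6*y - 8; no integer root y with |y| ≤ 4.
  x = -3: f_y(-3, y) = -3*y**2 - 8*y - 6; no integer root y with |y| ≤ 4.
  x = -2: f_y(-2, y) = -3*y**2 - 10*y - 8; vanishes at y ∈ {-2}. (-2, -2): f_x = 0, f = 0 — SINGULAR.
  x = -1: f_y(-1, y) = -3*y**2 - 12*y - 14; no integer root y with |y| ≤ 4.
  x = 0: f_y(0, y) = -3*y**2 - 14*y - 24; no integer root y with |y| ≤ 4.
  x = 1: f_y(1, y) = -3*y**2 - 16*y - 38; no integer root y with |y| ≤ 4.
  x = 2: f_y(2, y) = -3*y**2 - 18*y - 56; no integer root y with |y| ≤ 4.
  x = 3: f_y(3, y) = -3*y**2 - 20*y - 78; no integer root y with |y| ≤ 4.
  x = 4: f_y(4, y) = -3*y**2 - 22*y - 104; no integer root y with |y| ≤ 4.
Only singular point on the grid: (-2, -2).
Classify: substitute x = -2 + u, y = -2 + v and expand: f = u**3 - 2*u**2*v - u*v**2 - v**3 + v**2.
No constant or linear terms (consistent with a singular point). Quadratic part: v**2. Cubic part: u**3 - 2*u**2*v - u*v**2 - v**3.
The quadratic part v**2 is a perfect square, so there is a single (double) tangent line v = 0, i.e. y = -2. Restricting the cubic part to that line (v = 0) leaves u**3 ≠ 0, so f is not divisible by v and the branch is v² ≈ -u**3 to lowest order — this is a cusp.
Classification: cusp.


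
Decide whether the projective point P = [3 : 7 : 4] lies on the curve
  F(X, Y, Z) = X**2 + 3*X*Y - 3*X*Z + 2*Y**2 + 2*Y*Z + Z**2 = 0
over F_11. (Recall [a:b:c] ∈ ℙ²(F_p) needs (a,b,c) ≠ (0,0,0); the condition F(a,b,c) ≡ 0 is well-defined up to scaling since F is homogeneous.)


F(3,7,4) ≡ 8 (mod 11); P is NOT on the curve.

Evaluate F(3, 7, 4) term-by-term (mod 11).
  X**2 ↦ 1·9·1·1 = 9
  3*X*Y ↦ 3·3·7·1 = 63
  -3*X*Z ↦ -3·3·1·4 = -36
  2*Y**2 ↦ 2·1·49·1 = 98
  2*Y*Z ↦ 2·1·7·4 = 56
  Z**2 ↦ 1·1·1·16 = 16
Sum: F(3, 7, 4) = (9) + (63) + (-36) + (98) + (56) + (16) = 206.
Reducing mod 11: 206 ≡ 8 (mod 11).
Since F(a, b, c) ≡ 8 ≠ 0 (mod 11), P does NOT lie on the curve.


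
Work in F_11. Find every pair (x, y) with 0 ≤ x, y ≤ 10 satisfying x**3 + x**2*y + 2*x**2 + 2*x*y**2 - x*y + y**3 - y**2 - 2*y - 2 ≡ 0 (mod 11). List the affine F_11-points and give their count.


Affine F_11-points: {(0, 5), (1, 8), (5, 2), (5, 9), (6, 0), (6, 4), (6, 7), (7, 5), (8, 0), (8, 2), (8, 5), (10, 8)}; count = 12.

For each of the 121 pairs (x, y) ∈ F_11², evaluate f(x, y) mod 11. Record the zeros.
  x = 0: [0↦9, 1↦7, 2↦9, 3↦10, 4↦5, 5↦0, 6↦1, 7↦3, 8↦1, 9↦1, 10↦9]  zeros at y ∈ {5}
  x = 1: [0↦1, 1↦1, 2↦9, 3↦9, 4↦7, 5↦9, 6↦10, 7↦5, 8↦0, 9↦1, 10↦3]  zeros at y ∈ {8}
  x = 2: [0↦3, 1↦7, 2↦1, 3↦2, 4↦5, 5↦5, 6↦8, 7↦9, 8↦3, 9↦7, 10↦5]  zeros at y ∈ ∅
  x = 3: [0↦10, 1↦9, 2↦2, 3↦6, 4↦5, 5↦5, 6↦1, 7↦10, 8↦5, 9↦3, 10↦10]  zeros at y ∈ ∅
  x = 4: [0↦6, 1↦2, 2↦7, 3↦5, 4↦2, 5↦4, 6↦6, 7↦3, 8↦1, 9↦6, 10↦2]  zeros at y ∈ ∅
  x = 5: [0↦8, 1↦3, 2↦0, 3↦5, 4↦2, 5↦8, 6↦7, 7↦5, 8↦8, 9↦0, 10↦9]  zeros at y ∈ {2, 9}
  x = 6: [0↦0, 1↦7, 2↦9, 3↦1, 4↦0, 5↦1, 6↦10, 7↦0, 8↦10, 9↦2, 10↦4]  zeros at y ∈ {0, 4, 7}
  x = 7: [0↦10, 1↦9, 2↦7, 3↦10, 4↦2, 5↦0, 6↦10, 7↦5, 8↦2, 9↦7, 10↦4]  zeros at y ∈ {5}
  x = 8: [0↦0, 1↦4, 2↦0, 3↦5, 4↦3, 5↦0, 6↦2, 7↦4, 8↦1, 9↦10, 10↦4]  zeros at y ∈ {0, 2, 5}
  x = 9: [0↦9, 1↦9, 2↦5, 3↦3, 4↦9, 5↦7, 6↦3, 7↦3, 8↦2, 9↦6, 10↦10]  zeros at y ∈ ∅
  x = 10: [0↦10, 1↦8, 2↦6, 3↦10, 4↦4, 5↦5, 6↦8, 7↦8, 8↦0, 9↦1, 10↦6]  zeros at y ∈ {8}
Collecting zeros: affine points = {(0, 5), (1, 8), (5, 2), (5, 9), (6, 0), (6, 4), (6, 7), (7, 5), (8, 0), (8, 2), (8, 5), (10, 8)}.
Total count |C(F_11)_aff| = 12.


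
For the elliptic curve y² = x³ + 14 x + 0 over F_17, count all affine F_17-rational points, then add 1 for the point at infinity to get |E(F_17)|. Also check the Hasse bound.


Affine points = {(0, 0), (1, 7), (1, 10), (2, 6), (2, 11), (3, 1), (3, 16), (4, 1), (4, 16), (5, 5), (5, 12), (7, 4), (7, 13), (10, 1), (10, 16), (12, 3), (12, 14), (13, 4), (13, 13), (14, 4), (14, 13), (15, 7), (15, 10), (16, 6), (16, 11)}; affine count = 25; |E(F_17)| = 26.

Discriminant check: Δ ∝ 4a³ + 27b² = 4·14³ + 27·0² = 4·2744 + 27·0 ≡ 11 (mod 17). Nonzero ⇒ E is nonsingular.
For each x ∈ F_17, compute rhs = x³ + 14·x + 0 mod 17, then count y ∈ F_17 with y² ≡ rhs.
  x = 0: rhs = 0, matching y values: 0 (1 points).
  x = 1: rhs = 15, matching y values: 7, 10 (2 points).
  x = 2: rhs = 2, matching y values: 6, 11 (2 points).
  x = 3: rhs = 1, matching y values: 1, 16 (2 points).
  x = 4: rhs = 1, matching y values: 1, 16 (2 points).
  x = 5: rhs = 8, matching y values: 5, 12 (2 points).
  x = 6: rhs = 11, matching y values: none (0 points).
  x = 7: rhs = 16, matching y values: 4, 13 (2 points).
  x = 8: rhs = 12, matching y values: none (0 points).
  x = 9: rhs = 5, matching y values: none (0 points).
  x = 10: rhs = 1, matching y values: 1, 16 (2 points).
  x = 11: rhs = 6, matching y values: none (0 points).
  x = 12: rhs = 9, matching y values: 3, 14 (2 points).
  x = 13: rhs = 16, matching y values: 4, 13 (2 points).
  x = 14: rhs = 16, matching y values: 4, 13 (2 points).
  x = 15: rhs = 15, matching y values: 7, 10 (2 points).
  x = 16: rhs = 2, matching y values: 6, 11 (2 points).
Total affine count: 25.
Full point count |E(F_17)| = 25 + 1 = 26.
Hasse bound: |26 − (17+1)| = |8| = 8 ≤ 2√17 ≈ 8.2462 ✓.


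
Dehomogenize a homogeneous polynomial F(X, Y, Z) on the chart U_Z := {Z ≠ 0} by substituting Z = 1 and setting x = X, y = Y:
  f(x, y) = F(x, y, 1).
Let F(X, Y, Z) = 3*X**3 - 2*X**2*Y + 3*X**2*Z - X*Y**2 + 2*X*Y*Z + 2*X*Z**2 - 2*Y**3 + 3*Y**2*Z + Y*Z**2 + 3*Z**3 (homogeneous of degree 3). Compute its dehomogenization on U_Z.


f(x, y) = 3*x**3 - 2*x**2*y + 3*x**2 - x*y**2 + 2*x*y + 2*x - 2*y**3 + 3*y**2 + y + 3

On U_Z we set Z = 1. Each monomial c·X^i·Y^j·Z^k in F becomes c·x^i·y^j·1^k = c·x^i·y^j.
Substituting Z = 1: F(X, Y, 1) = 3*x**3 - 2*x**2*y + 3*x**2 - x*y**2 + 2*x*y + 2*x - 2*y**3 + 3*y**2 + y + 3.
Note: deg(f) ≤ deg(F) = 3; strict inequality happens when F is divisible by Z (lost terms).


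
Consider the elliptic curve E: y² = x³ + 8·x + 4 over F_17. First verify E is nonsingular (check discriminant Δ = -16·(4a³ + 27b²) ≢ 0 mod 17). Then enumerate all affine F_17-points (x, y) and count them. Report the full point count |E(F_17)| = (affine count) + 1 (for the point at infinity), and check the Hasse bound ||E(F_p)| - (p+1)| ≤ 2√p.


Affine points = {(0, 2), (0, 15), (1, 8), (1, 9), (3, 2), (3, 15), (4, 7), (4, 10), (5, 4), (5, 13), (6, 8), (6, 9), (8, 6), (8, 11), (10, 8), (10, 9), (12, 3), (12, 14), (14, 2), (14, 15)}; affine count = 20; |E(F_17)| = 21.

Discriminant check: Δ ∝ 4a³ + 27b² = 4·8³ + 27·4² = 4·512 + 27·16 ≡ 15 (mod 17). Nonzero ⇒ E is nonsingular.
For each x ∈ F_17, compute rhs = x³ + 8·x + 4 mod 17, then count y ∈ F_17 with y² ≡ rhs.
  x = 0: rhs = 4, matching y values: 2, 15 (2 points).
  x = 1: rhs = 13, matching y values: 8, 9 (2 points).
  x = 2: rhs = 11, matching y values: none (0 points).
  x = 3: rhs = 4, matching y values: 2, 15 (2 points).
  x = 4: rhs = 15, matching y values: 7, 10 (2 points).
  x = 5: rhs = 16, matching y values: 4, 13 (2 points).
  x = 6: rhs = 13, matching y values: 8, 9 (2 points).
  x = 7: rhs = 12, matching y values: none (0 points).
  x = 8: rhs = 2, matching y values: 6, 11 (2 points).
  x = 9: rhs = 6, matching y values: none (0 points).
  x = 10: rhs = 13, matching y values: 8, 9 (2 points).
  x = 11: rhs = 12, matching y values: none (0 points).
  x = 12: rhs = 9, matching y values: 3, 14 (2 points).
  x = 13: rhs = 10, matching y values: none (0 points).
  x = 14: rhs = 4, matching y values: 2, 15 (2 points).
  x = 15: rhs = 14, matching y values: none (0 points).
  x = 16: rhs = 12, matching y values: none (0 points).
Total affine count: 20.
Full point count |E(F_17)| = 20 + 1 = 21.
Hasse bound: |21 − (17+1)| = |3| = 3 ≤ 2√17 ≈ 8.2462 ✓.


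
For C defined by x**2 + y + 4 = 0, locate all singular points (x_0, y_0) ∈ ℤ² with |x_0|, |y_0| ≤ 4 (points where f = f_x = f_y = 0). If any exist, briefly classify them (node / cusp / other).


No singular points in the scanned grid; C is smooth there.

Compute partial derivatives:
  f_x = 2*x.
  f_y = 1.
f_y = 1 is a nonzero constant, so f_y never vanishes: no point (x, y) can satisfy f = f_x = f_y = 0. In particular no (x, y) ∈ {−4, ..., 4}² is singular; the curve is smooth.


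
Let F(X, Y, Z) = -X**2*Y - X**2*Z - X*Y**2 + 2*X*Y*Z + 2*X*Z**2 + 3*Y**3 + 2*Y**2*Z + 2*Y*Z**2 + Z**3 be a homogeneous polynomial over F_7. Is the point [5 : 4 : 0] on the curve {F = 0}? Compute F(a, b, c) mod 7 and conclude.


F(5,4,0) ≡ 5 (mod 7); P is NOT on the curve.

Evaluate F(5, 4, 0) term-by-term (mod 7).
  -X**2*Y ↦ -1·25·4·1 = -100
  -X**2*Z ↦ -1·25·1·0 = 0
  -X*Y**2 ↦ -1·5·16·1 = -80
  2*X*Y*Z ↦ 2·5·4·0 = 0
  2*X*Z**2 ↦ 2·5·1·0 = 0
  3*Y**3 ↦ 3·1·64·1 = 192
  2*Y**2*Z ↦ 2·1·16·0 = 0
  2*Y*Z**2 ↦ 2·1·4·0 = 0
  Z**3 ↦ 1·1·1·0 = 0
Sum: F(5, 4, 0) = (-100) + (0) + (-80) + (0) + (0) + (192) + (0) + (0) + (0) = 12.
Reducing mod 7: 12 ≡ 5 (mod 7).
Since F(a, b, c) ≡ 5 ≠ 0 (mod 7), P does NOT lie on the curve.


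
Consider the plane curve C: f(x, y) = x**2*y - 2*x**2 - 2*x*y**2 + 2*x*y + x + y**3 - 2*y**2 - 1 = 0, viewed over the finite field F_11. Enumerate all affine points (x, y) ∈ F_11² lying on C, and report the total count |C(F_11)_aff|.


Affine F_11-points: {(0, 6), (1, 6), (2, 9), (2, 10), (5, 1), (5, 3), (5, 8), (6, 3), (7, 1), (7, 2), (8, 0), (8, 8), (8, 10), (9, 0), (9, 9)}; count = 15.

For each of the 121 pairs (x, y) ∈ F_11², evaluate f(x, y) mod 11. Record the zeros.
  x = 0: [0↦10, 1↦9, 2↦10, 3↦8, 4↦9, 5↦8, 6↦0, 7↦2, 8↦9, 9↦5, 10↦7]  zeros at y ∈ {6}
  x = 1: [0↦9, 1↦9, 2↦7, 3↦9, 4↦10, 5↦5, 6↦0, 7↦1, 8↦3, 9↦1, 10↦1]  zeros at y ∈ {6}
  x = 2: [0↦4, 1↦7, 2↦4, 3↦1, 4↦4, 5↦8, 6↦8, 7↦10, 8↦9, 9↦0, 10↦0]  zeros at y ∈ {9, 10}
  x = 3: [0↦6, 1↦3, 2↦1, 3↦6, 4↦2, 5↦6, 6↦2, 7↦7, 8↦5, 9↦2, 10↦4]  zeros at y ∈ ∅
  x = 4: [0↦4, 1↦8, 2↦9, 3↦2, 4↦4, 5↦10, 6↦4, 7↦3, 8↦2, 9↦7, 10↦2]  zeros at y ∈ ∅
  x = 5: [0↦9, 1↦0, 2↦6, 3↦0, 4↦10, 5↦9, 6↦3, 7↦9, 8↦0, 9↦4, 10↦5]  zeros at y ∈ {1, 3, 8}
  x = 6: [0↦10, 1↦1, 2↦3, 3↦0, 4↦9, 5↦3, 6↦10, 7↦3, 8↦10, 9↦4, 10↦2]  zeros at y ∈ {3}
  x = 7: [0↦7, 1↦0, 2↦0, 3↦2, 4↦1, 5↦3, 6↦3, 7↦7, 8↦10, 9↦7, 10↦4]  zeros at y ∈ {1, 2}
  x = 8: [0↦0, 1↦8, 2↦8, 3↦6, 4↦8, 5↦9, 6↦4, 7↦10, 8↦0, 9↦2, 10↦0]  zeros at y ∈ {0, 8, 10}
  x = 9: [0↦0, 1↦3, 2↦5, 3↦1, 4↦8, 5↦10, 6↦2, 7↦1, 8↦2, 9↦0, 10↦1]  zeros at y ∈ {0, 9}
  x = 10: [0↦7, 1↦7, 2↦2, 3↦9, 4↦1, 5↦6, 6↦8, 7↦2, 8↦5, 9↦1, 10↦7]  zeros at y ∈ ∅
Collecting zeros: affine points = {(0, 6), (1, 6), (2, 9), (2, 10), (5, 1), (5, 3), (5, 8), (6, 3), (7, 1), (7, 2), (8, 0), (8, 8), (8, 10), (9, 0), (9, 9)}.
Total count |C(F_11)_aff| = 15.
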